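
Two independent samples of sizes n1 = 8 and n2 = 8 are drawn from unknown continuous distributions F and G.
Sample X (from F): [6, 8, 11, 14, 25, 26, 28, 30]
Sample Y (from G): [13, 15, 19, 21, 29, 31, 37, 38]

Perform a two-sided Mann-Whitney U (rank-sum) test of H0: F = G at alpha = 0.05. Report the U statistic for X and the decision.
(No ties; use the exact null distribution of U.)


Step 1: Combine and sort all 16 observations; assign midranks.
sorted (value, group): (6,X), (8,X), (11,X), (13,Y), (14,X), (15,Y), (19,Y), (21,Y), (25,X), (26,X), (28,X), (29,Y), (30,X), (31,Y), (37,Y), (38,Y)
ranks: 6->1, 8->2, 11->3, 13->4, 14->5, 15->6, 19->7, 21->8, 25->9, 26->10, 28->11, 29->12, 30->13, 31->14, 37->15, 38->16
Step 2: Rank sum for X: R1 = 1 + 2 + 3 + 5 + 9 + 10 + 11 + 13 = 54.
Step 3: U_X = R1 - n1(n1+1)/2 = 54 - 8*9/2 = 54 - 36 = 18.
       U_Y = n1*n2 - U_X = 64 - 18 = 46.
Step 4: No ties, so the exact null distribution of U (based on enumerating the C(16,8) = 12870 equally likely rank assignments) gives the two-sided p-value.
Step 5: p-value = 0.160528; compare to alpha = 0.05. fail to reject H0.

U_X = 18, p = 0.160528, fail to reject H0 at alpha = 0.05.


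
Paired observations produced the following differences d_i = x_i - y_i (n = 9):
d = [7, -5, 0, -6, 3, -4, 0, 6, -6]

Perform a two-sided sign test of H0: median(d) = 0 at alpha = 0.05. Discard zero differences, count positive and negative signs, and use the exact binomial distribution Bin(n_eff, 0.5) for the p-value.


Step 1: Discard zero differences. Original n = 9; n_eff = number of nonzero differences = 7.
Nonzero differences (with sign): +7, -5, -6, +3, -4, +6, -6
Step 2: Count signs: positive = 3, negative = 4.
Step 3: Under H0: P(positive) = 0.5, so the number of positives S ~ Bin(7, 0.5).
Step 4: Two-sided exact p-value = sum of Bin(7,0.5) probabilities at or below the observed probability = 1.000000.
Step 5: alpha = 0.05. fail to reject H0.

n_eff = 7, pos = 3, neg = 4, p = 1.000000, fail to reject H0.


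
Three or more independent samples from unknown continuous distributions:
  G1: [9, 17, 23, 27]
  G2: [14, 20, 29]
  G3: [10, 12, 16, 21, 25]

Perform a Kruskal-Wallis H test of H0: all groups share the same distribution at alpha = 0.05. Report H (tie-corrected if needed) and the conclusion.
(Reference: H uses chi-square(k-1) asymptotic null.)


Step 1: Combine all N = 12 observations and assign midranks.
sorted (value, group, rank): (9,G1,1), (10,G3,2), (12,G3,3), (14,G2,4), (16,G3,5), (17,G1,6), (20,G2,7), (21,G3,8), (23,G1,9), (25,G3,10), (27,G1,11), (29,G2,12)
Step 2: Sum ranks within each group.
R_1 = 27 (n_1 = 4)
R_2 = 23 (n_2 = 3)
R_3 = 28 (n_3 = 5)
Step 3: H = 12/(N(N+1)) * sum(R_i^2/n_i) - 3(N+1)
     = 12/(12*13) * (27^2/4 + 23^2/3 + 28^2/5) - 3*13
     = 0.076923 * 515.383 - 39
     = 0.644872.
Step 4: No ties, so H is used without correction.
Step 5: Under H0, H ~ chi^2(2); p-value = 0.724382.
Step 6: alpha = 0.05. fail to reject H0.

H = 0.6449, df = 2, p = 0.724382, fail to reject H0.


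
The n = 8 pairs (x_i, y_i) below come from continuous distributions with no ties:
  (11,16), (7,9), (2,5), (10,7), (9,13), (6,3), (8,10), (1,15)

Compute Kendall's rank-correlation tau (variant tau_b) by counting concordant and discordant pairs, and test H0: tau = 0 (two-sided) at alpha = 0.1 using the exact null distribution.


Step 1: Enumerate the 28 unordered pairs (i,j) with i<j and classify each by sign(x_j-x_i) * sign(y_j-y_i).
  (1,2):dx=-4,dy=-7->C; (1,3):dx=-9,dy=-11->C; (1,4):dx=-1,dy=-9->C; (1,5):dx=-2,dy=-3->C
  (1,6):dx=-5,dy=-13->C; (1,7):dx=-3,dy=-6->C; (1,8):dx=-10,dy=-1->C; (2,3):dx=-5,dy=-4->C
  (2,4):dx=+3,dy=-2->D; (2,5):dx=+2,dy=+4->C; (2,6):dx=-1,dy=-6->C; (2,7):dx=+1,dy=+1->C
  (2,8):dx=-6,dy=+6->D; (3,4):dx=+8,dy=+2->C; (3,5):dx=+7,dy=+8->C; (3,6):dx=+4,dy=-2->D
  (3,7):dx=+6,dy=+5->C; (3,8):dx=-1,dy=+10->D; (4,5):dx=-1,dy=+6->D; (4,6):dx=-4,dy=-4->C
  (4,7):dx=-2,dy=+3->D; (4,8):dx=-9,dy=+8->D; (5,6):dx=-3,dy=-10->C; (5,7):dx=-1,dy=-3->C
  (5,8):dx=-8,dy=+2->D; (6,7):dx=+2,dy=+7->C; (6,8):dx=-5,dy=+12->D; (7,8):dx=-7,dy=+5->D
Step 2: C = 18, D = 10, total pairs = 28.
Step 3: tau = (C - D)/(n(n-1)/2) = (18 - 10)/28 = 0.285714.
Step 4: Exact two-sided p-value (enumerate n! = 40320 permutations of y under H0): p = 0.398760.
Step 5: alpha = 0.1. fail to reject H0.

tau_b = 0.2857 (C=18, D=10), p = 0.398760, fail to reject H0.


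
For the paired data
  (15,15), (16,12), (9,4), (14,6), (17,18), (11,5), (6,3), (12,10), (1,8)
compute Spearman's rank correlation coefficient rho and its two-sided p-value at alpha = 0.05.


Step 1: Rank x and y separately (midranks; no ties here).
rank(x): 15->7, 16->8, 9->3, 14->6, 17->9, 11->4, 6->2, 12->5, 1->1
rank(y): 15->8, 12->7, 4->2, 6->4, 18->9, 5->3, 3->1, 10->6, 8->5
Step 2: d_i = R_x(i) - R_y(i); compute d_i^2.
  (7-8)^2=1, (8-7)^2=1, (3-2)^2=1, (6-4)^2=4, (9-9)^2=0, (4-3)^2=1, (2-1)^2=1, (5-6)^2=1, (1-5)^2=16
sum(d^2) = 26.
Step 3: rho = 1 - 6*26 / (9*(9^2 - 1)) = 1 - 156/720 = 0.783333.
Step 4: Under H0, t = rho * sqrt((n-2)/(1-rho^2)) = 3.3341 ~ t(7).
Step 5: Two-sided p-value from the t-distribution with 7 df = 0.012520.
Step 6: alpha = 0.05. reject H0.

rho = 0.7833, p = 0.012520, reject H0 at alpha = 0.05.


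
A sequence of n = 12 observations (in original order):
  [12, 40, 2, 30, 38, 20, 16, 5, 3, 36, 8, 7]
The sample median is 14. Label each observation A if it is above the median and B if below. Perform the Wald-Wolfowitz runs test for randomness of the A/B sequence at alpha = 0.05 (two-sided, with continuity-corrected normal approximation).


Step 1: Compute median = 14; label A = above, B = below.
Labels in order: BABAAAABBABB  (n_A = 6, n_B = 6)
Step 2: Count runs R = 7.
Step 3: Under H0 (random ordering), E[R] = 2*n_A*n_B/(n_A+n_B) + 1 = 2*6*6/12 + 1 = 7.0000.
        Var[R] = 2*n_A*n_B*(2*n_A*n_B - n_A - n_B) / ((n_A+n_B)^2 * (n_A+n_B-1)) = 4320/1584 = 2.7273.
        SD[R] = 1.6514.
Step 4: R = E[R], so z = 0 with no continuity correction.
Step 5: Two-sided p-value via normal approximation = 2*(1 - Phi(|z|)) = 1.000000.
Step 6: alpha = 0.05. fail to reject H0.

R = 7, z = 0.0000, p = 1.000000, fail to reject H0.


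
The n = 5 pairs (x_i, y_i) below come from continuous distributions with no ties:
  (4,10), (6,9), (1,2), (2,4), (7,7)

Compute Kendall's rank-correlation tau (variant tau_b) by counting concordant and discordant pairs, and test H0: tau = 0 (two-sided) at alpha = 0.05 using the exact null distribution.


Step 1: Enumerate the 10 unordered pairs (i,j) with i<j and classify each by sign(x_j-x_i) * sign(y_j-y_i).
  (1,2):dx=+2,dy=-1->D; (1,3):dx=-3,dy=-8->C; (1,4):dx=-2,dy=-6->C; (1,5):dx=+3,dy=-3->D
  (2,3):dx=-5,dy=-7->C; (2,4):dx=-4,dy=-5->C; (2,5):dx=+1,dy=-2->D; (3,4):dx=+1,dy=+2->C
  (3,5):dx=+6,dy=+5->C; (4,5):dx=+5,dy=+3->C
Step 2: C = 7, D = 3, total pairs = 10.
Step 3: tau = (C - D)/(n(n-1)/2) = (7 - 3)/10 = 0.400000.
Step 4: Exact two-sided p-value (enumerate n! = 120 permutations of y under H0): p = 0.483333.
Step 5: alpha = 0.05. fail to reject H0.

tau_b = 0.4000 (C=7, D=3), p = 0.483333, fail to reject H0.


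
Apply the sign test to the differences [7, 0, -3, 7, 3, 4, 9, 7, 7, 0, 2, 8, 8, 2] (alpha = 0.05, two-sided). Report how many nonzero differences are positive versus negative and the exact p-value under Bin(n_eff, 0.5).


Step 1: Discard zero differences. Original n = 14; n_eff = number of nonzero differences = 12.
Nonzero differences (with sign): +7, -3, +7, +3, +4, +9, +7, +7, +2, +8, +8, +2
Step 2: Count signs: positive = 11, negative = 1.
Step 3: Under H0: P(positive) = 0.5, so the number of positives S ~ Bin(12, 0.5).
Step 4: Two-sided exact p-value = sum of Bin(12,0.5) probabilities at or below the observed probability = 0.006348.
Step 5: alpha = 0.05. reject H0.

n_eff = 12, pos = 11, neg = 1, p = 0.006348, reject H0.


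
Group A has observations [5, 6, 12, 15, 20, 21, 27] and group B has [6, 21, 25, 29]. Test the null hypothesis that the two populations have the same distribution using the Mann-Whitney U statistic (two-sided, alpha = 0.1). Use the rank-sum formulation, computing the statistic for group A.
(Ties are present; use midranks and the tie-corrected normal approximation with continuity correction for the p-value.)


Step 1: Combine and sort all 11 observations; assign midranks.
sorted (value, group): (5,X), (6,X), (6,Y), (12,X), (15,X), (20,X), (21,X), (21,Y), (25,Y), (27,X), (29,Y)
ranks: 5->1, 6->2.5, 6->2.5, 12->4, 15->5, 20->6, 21->7.5, 21->7.5, 25->9, 27->10, 29->11
Step 2: Rank sum for X: R1 = 1 + 2.5 + 4 + 5 + 6 + 7.5 + 10 = 36.
Step 3: U_X = R1 - n1(n1+1)/2 = 36 - 7*8/2 = 36 - 28 = 8.
       U_Y = n1*n2 - U_X = 28 - 8 = 20.
Step 4: Ties are present, so use the tie-corrected normal approximation (with continuity correction) for the p-value.
Step 5: p-value = 0.296412; compare to alpha = 0.1. fail to reject H0.

U_X = 8, p = 0.296412, fail to reject H0 at alpha = 0.1.


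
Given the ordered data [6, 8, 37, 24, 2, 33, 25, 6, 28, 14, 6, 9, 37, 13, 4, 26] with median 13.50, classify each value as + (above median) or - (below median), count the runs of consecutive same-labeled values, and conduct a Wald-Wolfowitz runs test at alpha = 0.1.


Step 1: Compute median = 13.50; label A = above, B = below.
Labels in order: BBAABAABAABBABBA  (n_A = 8, n_B = 8)
Step 2: Count runs R = 10.
Step 3: Under H0 (random ordering), E[R] = 2*n_A*n_B/(n_A+n_B) + 1 = 2*8*8/16 + 1 = 9.0000.
        Var[R] = 2*n_A*n_B*(2*n_A*n_B - n_A - n_B) / ((n_A+n_B)^2 * (n_A+n_B-1)) = 14336/3840 = 3.7333.
        SD[R] = 1.9322.
Step 4: Continuity-corrected z = (R - 0.5 - E[R]) / SD[R] = (10 - 0.5 - 9.0000) / 1.9322 = 0.2588.
Step 5: Two-sided p-value via normal approximation = 2*(1 - Phi(|z|)) = 0.795809.
Step 6: alpha = 0.1. fail to reject H0.

R = 10, z = 0.2588, p = 0.795809, fail to reject H0.


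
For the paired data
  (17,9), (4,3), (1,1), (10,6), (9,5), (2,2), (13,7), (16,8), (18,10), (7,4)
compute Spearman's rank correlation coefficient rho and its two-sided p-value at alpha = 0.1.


Step 1: Rank x and y separately (midranks; no ties here).
rank(x): 17->9, 4->3, 1->1, 10->6, 9->5, 2->2, 13->7, 16->8, 18->10, 7->4
rank(y): 9->9, 3->3, 1->1, 6->6, 5->5, 2->2, 7->7, 8->8, 10->10, 4->4
Step 2: d_i = R_x(i) - R_y(i); compute d_i^2.
  (9-9)^2=0, (3-3)^2=0, (1-1)^2=0, (6-6)^2=0, (5-5)^2=0, (2-2)^2=0, (7-7)^2=0, (8-8)^2=0, (10-10)^2=0, (4-4)^2=0
sum(d^2) = 0.
Step 3: rho = 1 - 6*0 / (10*(10^2 - 1)) = 1 - 0/990 = 1.000000.
Step 5: Two-sided p-value from the t-distribution with 8 df = 0.000000.
Step 6: alpha = 0.1. reject H0.

rho = 1.0000, p = 0.000000, reject H0 at alpha = 0.1.


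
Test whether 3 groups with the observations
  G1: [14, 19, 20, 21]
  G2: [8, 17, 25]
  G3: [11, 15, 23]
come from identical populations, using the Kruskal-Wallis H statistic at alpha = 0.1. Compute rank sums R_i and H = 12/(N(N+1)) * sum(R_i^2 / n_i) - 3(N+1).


Step 1: Combine all N = 10 observations and assign midranks.
sorted (value, group, rank): (8,G2,1), (11,G3,2), (14,G1,3), (15,G3,4), (17,G2,5), (19,G1,6), (20,G1,7), (21,G1,8), (23,G3,9), (25,G2,10)
Step 2: Sum ranks within each group.
R_1 = 24 (n_1 = 4)
R_2 = 16 (n_2 = 3)
R_3 = 15 (n_3 = 3)
Step 3: H = 12/(N(N+1)) * sum(R_i^2/n_i) - 3(N+1)
     = 12/(10*11) * (24^2/4 + 16^2/3 + 15^2/3) - 3*11
     = 0.109091 * 304.333 - 33
     = 0.200000.
Step 4: No ties, so H is used without correction.
Step 5: Under H0, H ~ chi^2(2); p-value = 0.904837.
Step 6: alpha = 0.1. fail to reject H0.

H = 0.2000, df = 2, p = 0.904837, fail to reject H0.


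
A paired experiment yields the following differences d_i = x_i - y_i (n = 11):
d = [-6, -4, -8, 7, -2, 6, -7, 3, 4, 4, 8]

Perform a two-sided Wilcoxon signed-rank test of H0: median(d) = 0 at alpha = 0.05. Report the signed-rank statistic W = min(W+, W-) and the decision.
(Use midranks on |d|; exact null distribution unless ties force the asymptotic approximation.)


Step 1: Drop any zero differences (none here) and take |d_i|.
|d| = [6, 4, 8, 7, 2, 6, 7, 3, 4, 4, 8]
Step 2: Midrank |d_i| (ties get averaged ranks).
ranks: |6|->6.5, |4|->4, |8|->10.5, |7|->8.5, |2|->1, |6|->6.5, |7|->8.5, |3|->2, |4|->4, |4|->4, |8|->10.5
Step 3: Attach original signs; sum ranks with positive sign and with negative sign.
W+ = 8.5 + 6.5 + 2 + 4 + 4 + 10.5 = 35.5
W- = 6.5 + 4 + 10.5 + 1 + 8.5 = 30.5
(Check: W+ + W- = 66 should equal n(n+1)/2 = 66.)
Step 4: Test statistic W = min(W+, W-) = 30.5.
Step 5: Ties in |d|, so use the tie-corrected normal approximation.
        E[W] = n(n+1)/4 = 11*12/4 = 33.
        Tie groups: |d|=4 (t=3), |d|=6 (t=2), |d|=7 (t=2), |d|=8 (t=2); sum(t^3 - t) = 42.
        Var[W] = n(n+1)(2n+1)/24 - sum(t^3-t)/48 = 3036/24 - 42/48 = 125.625.
        z = (W - E[W]) / sqrt(Var[W]) = (30.5 - 33) / 11.2083 = -0.2230.
        Two-sided p = 2*Phi(z) = 0.823497.
Step 6: alpha = 0.05. fail to reject H0.

W+ = 35.5, W- = 30.5, W = min = 30.5, p = 0.823497, fail to reject H0.


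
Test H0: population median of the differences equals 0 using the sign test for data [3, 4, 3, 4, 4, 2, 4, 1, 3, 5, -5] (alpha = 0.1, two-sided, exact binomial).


Step 1: Discard zero differences. Original n = 11; n_eff = number of nonzero differences = 11.
Nonzero differences (with sign): +3, +4, +3, +4, +4, +2, +4, +1, +3, +5, -5
Step 2: Count signs: positive = 10, negative = 1.
Step 3: Under H0: P(positive) = 0.5, so the number of positives S ~ Bin(11, 0.5).
Step 4: Two-sided exact p-value = sum of Bin(11,0.5) probabilities at or below the observed probability = 0.011719.
Step 5: alpha = 0.1. reject H0.

n_eff = 11, pos = 10, neg = 1, p = 0.011719, reject H0.


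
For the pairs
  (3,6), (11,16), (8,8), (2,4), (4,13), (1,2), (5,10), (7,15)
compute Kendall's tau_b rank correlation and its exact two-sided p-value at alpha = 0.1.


Step 1: Enumerate the 28 unordered pairs (i,j) with i<j and classify each by sign(x_j-x_i) * sign(y_j-y_i).
  (1,2):dx=+8,dy=+10->C; (1,3):dx=+5,dy=+2->C; (1,4):dx=-1,dy=-2->C; (1,5):dx=+1,dy=+7->C
  (1,6):dx=-2,dy=-4->C; (1,7):dx=+2,dy=+4->C; (1,8):dx=+4,dy=+9->C; (2,3):dx=-3,dy=-8->C
  (2,4):dx=-9,dy=-12->C; (2,5):dx=-7,dy=-3->C; (2,6):dx=-10,dy=-14->C; (2,7):dx=-6,dy=-6->C
  (2,8):dx=-4,dy=-1->C; (3,4):dx=-6,dy=-4->C; (3,5):dx=-4,dy=+5->D; (3,6):dx=-7,dy=-6->C
  (3,7):dx=-3,dy=+2->D; (3,8):dx=-1,dy=+7->D; (4,5):dx=+2,dy=+9->C; (4,6):dx=-1,dy=-2->C
  (4,7):dx=+3,dy=+6->C; (4,8):dx=+5,dy=+11->C; (5,6):dx=-3,dy=-11->C; (5,7):dx=+1,dy=-3->D
  (5,8):dx=+3,dy=+2->C; (6,7):dx=+4,dy=+8->C; (6,8):dx=+6,dy=+13->C; (7,8):dx=+2,dy=+5->C
Step 2: C = 24, D = 4, total pairs = 28.
Step 3: tau = (C - D)/(n(n-1)/2) = (24 - 4)/28 = 0.714286.
Step 4: Exact two-sided p-value (enumerate n! = 40320 permutations of y under H0): p = 0.014137.
Step 5: alpha = 0.1. reject H0.

tau_b = 0.7143 (C=24, D=4), p = 0.014137, reject H0.


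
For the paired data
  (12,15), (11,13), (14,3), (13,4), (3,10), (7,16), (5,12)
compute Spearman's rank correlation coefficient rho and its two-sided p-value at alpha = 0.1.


Step 1: Rank x and y separately (midranks; no ties here).
rank(x): 12->5, 11->4, 14->7, 13->6, 3->1, 7->3, 5->2
rank(y): 15->6, 13->5, 3->1, 4->2, 10->3, 16->7, 12->4
Step 2: d_i = R_x(i) - R_y(i); compute d_i^2.
  (5-6)^2=1, (4-5)^2=1, (7-1)^2=36, (6-2)^2=16, (1-3)^2=4, (3-7)^2=16, (2-4)^2=4
sum(d^2) = 78.
Step 3: rho = 1 - 6*78 / (7*(7^2 - 1)) = 1 - 468/336 = -0.392857.
Step 4: Under H0, t = rho * sqrt((n-2)/(1-rho^2)) = -0.9553 ~ t(5).
Step 5: Two-sided p-value from the t-distribution with 5 df = 0.383317.
Step 6: alpha = 0.1. fail to reject H0.

rho = -0.3929, p = 0.383317, fail to reject H0 at alpha = 0.1.


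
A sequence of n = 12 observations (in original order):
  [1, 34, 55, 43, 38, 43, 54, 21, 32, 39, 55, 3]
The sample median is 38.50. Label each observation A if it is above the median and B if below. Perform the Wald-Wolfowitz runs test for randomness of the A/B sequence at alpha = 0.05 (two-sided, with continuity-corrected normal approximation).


Step 1: Compute median = 38.50; label A = above, B = below.
Labels in order: BBAABAABBAAB  (n_A = 6, n_B = 6)
Step 2: Count runs R = 7.
Step 3: Under H0 (random ordering), E[R] = 2*n_A*n_B/(n_A+n_B) + 1 = 2*6*6/12 + 1 = 7.0000.
        Var[R] = 2*n_A*n_B*(2*n_A*n_B - n_A - n_B) / ((n_A+n_B)^2 * (n_A+n_B-1)) = 4320/1584 = 2.7273.
        SD[R] = 1.6514.
Step 4: R = E[R], so z = 0 with no continuity correction.
Step 5: Two-sided p-value via normal approximation = 2*(1 - Phi(|z|)) = 1.000000.
Step 6: alpha = 0.05. fail to reject H0.

R = 7, z = 0.0000, p = 1.000000, fail to reject H0.


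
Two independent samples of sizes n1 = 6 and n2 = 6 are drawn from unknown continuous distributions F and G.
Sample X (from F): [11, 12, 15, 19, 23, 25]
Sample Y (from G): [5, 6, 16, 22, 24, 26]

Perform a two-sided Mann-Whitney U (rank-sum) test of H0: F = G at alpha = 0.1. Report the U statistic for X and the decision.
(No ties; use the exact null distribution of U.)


Step 1: Combine and sort all 12 observations; assign midranks.
sorted (value, group): (5,Y), (6,Y), (11,X), (12,X), (15,X), (16,Y), (19,X), (22,Y), (23,X), (24,Y), (25,X), (26,Y)
ranks: 5->1, 6->2, 11->3, 12->4, 15->5, 16->6, 19->7, 22->8, 23->9, 24->10, 25->11, 26->12
Step 2: Rank sum for X: R1 = 3 + 4 + 5 + 7 + 9 + 11 = 39.
Step 3: U_X = R1 - n1(n1+1)/2 = 39 - 6*7/2 = 39 - 21 = 18.
       U_Y = n1*n2 - U_X = 36 - 18 = 18.
Step 4: No ties, so the exact null distribution of U (based on enumerating the C(12,6) = 924 equally likely rank assignments) gives the two-sided p-value.
Step 5: p-value = 1.000000; compare to alpha = 0.1. fail to reject H0.

U_X = 18, p = 1.000000, fail to reject H0 at alpha = 0.1.


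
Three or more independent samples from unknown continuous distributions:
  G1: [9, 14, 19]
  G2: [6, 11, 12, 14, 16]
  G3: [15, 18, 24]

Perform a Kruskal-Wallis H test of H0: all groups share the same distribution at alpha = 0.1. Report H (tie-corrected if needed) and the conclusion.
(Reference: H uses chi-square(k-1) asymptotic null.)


Step 1: Combine all N = 11 observations and assign midranks.
sorted (value, group, rank): (6,G2,1), (9,G1,2), (11,G2,3), (12,G2,4), (14,G1,5.5), (14,G2,5.5), (15,G3,7), (16,G2,8), (18,G3,9), (19,G1,10), (24,G3,11)
Step 2: Sum ranks within each group.
R_1 = 17.5 (n_1 = 3)
R_2 = 21.5 (n_2 = 5)
R_3 = 27 (n_3 = 3)
Step 3: H = 12/(N(N+1)) * sum(R_i^2/n_i) - 3(N+1)
     = 12/(11*12) * (17.5^2/3 + 21.5^2/5 + 27^2/3) - 3*12
     = 0.090909 * 437.533 - 36
     = 3.775758.
Step 4: Ties present; correction factor C = 1 - 6/(11^3 - 11) = 0.995455. Corrected H = 3.775758 / 0.995455 = 3.792998.
Step 5: Under H0, H ~ chi^2(2); p-value = 0.150093.
Step 6: alpha = 0.1. fail to reject H0.

H = 3.7930, df = 2, p = 0.150093, fail to reject H0.


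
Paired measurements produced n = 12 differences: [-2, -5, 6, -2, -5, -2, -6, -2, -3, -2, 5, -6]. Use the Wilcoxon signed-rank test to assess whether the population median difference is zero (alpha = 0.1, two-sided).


Step 1: Drop any zero differences (none here) and take |d_i|.
|d| = [2, 5, 6, 2, 5, 2, 6, 2, 3, 2, 5, 6]
Step 2: Midrank |d_i| (ties get averaged ranks).
ranks: |2|->3, |5|->8, |6|->11, |2|->3, |5|->8, |2|->3, |6|->11, |2|->3, |3|->6, |2|->3, |5|->8, |6|->11
Step 3: Attach original signs; sum ranks with positive sign and with negative sign.
W+ = 11 + 8 = 19
W- = 3 + 8 + 3 + 8 + 3 + 11 + 3 + 6 + 3 + 11 = 59
(Check: W+ + W- = 78 should equal n(n+1)/2 = 78.)
Step 4: Test statistic W = min(W+, W-) = 19.
Step 5: Ties in |d|, so use the tie-corrected normal approximation.
        E[W] = n(n+1)/4 = 12*13/4 = 39.
        Tie groups: |d|=2 (t=5), |d|=5 (t=3), |d|=6 (t=3); sum(t^3 - t) = 168.
        Var[W] = n(n+1)(2n+1)/24 - sum(t^3-t)/48 = 3900/24 - 168/48 = 159.
        z = (W - E[W]) / sqrt(Var[W]) = (19 - 39) / 12.6095 = -1.5861.
        Two-sided p = 2*Phi(z) = 0.112716.
Step 6: alpha = 0.1. fail to reject H0.

W+ = 19, W- = 59, W = min = 19, p = 0.112716, fail to reject H0.


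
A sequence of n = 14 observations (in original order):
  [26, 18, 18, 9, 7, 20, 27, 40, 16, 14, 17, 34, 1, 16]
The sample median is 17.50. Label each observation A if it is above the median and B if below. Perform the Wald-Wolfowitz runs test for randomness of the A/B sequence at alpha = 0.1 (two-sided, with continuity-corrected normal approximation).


Step 1: Compute median = 17.50; label A = above, B = below.
Labels in order: AAABBAAABBBABB  (n_A = 7, n_B = 7)
Step 2: Count runs R = 6.
Step 3: Under H0 (random ordering), E[R] = 2*n_A*n_B/(n_A+n_B) + 1 = 2*7*7/14 + 1 = 8.0000.
        Var[R] = 2*n_A*n_B*(2*n_A*n_B - n_A - n_B) / ((n_A+n_B)^2 * (n_A+n_B-1)) = 8232/2548 = 3.2308.
        SD[R] = 1.7974.
Step 4: Continuity-corrected z = (R + 0.5 - E[R]) / SD[R] = (6 + 0.5 - 8.0000) / 1.7974 = -0.8345.
Step 5: Two-sided p-value via normal approximation = 2*(1 - Phi(|z|)) = 0.403986.
Step 6: alpha = 0.1. fail to reject H0.

R = 6, z = -0.8345, p = 0.403986, fail to reject H0.


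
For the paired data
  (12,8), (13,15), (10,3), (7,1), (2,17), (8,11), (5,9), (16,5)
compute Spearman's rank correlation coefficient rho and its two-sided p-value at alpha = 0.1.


Step 1: Rank x and y separately (midranks; no ties here).
rank(x): 12->6, 13->7, 10->5, 7->3, 2->1, 8->4, 5->2, 16->8
rank(y): 8->4, 15->7, 3->2, 1->1, 17->8, 11->6, 9->5, 5->3
Step 2: d_i = R_x(i) - R_y(i); compute d_i^2.
  (6-4)^2=4, (7-7)^2=0, (5-2)^2=9, (3-1)^2=4, (1-8)^2=49, (4-6)^2=4, (2-5)^2=9, (8-3)^2=25
sum(d^2) = 104.
Step 3: rho = 1 - 6*104 / (8*(8^2 - 1)) = 1 - 624/504 = -0.238095.
Step 4: Under H0, t = rho * sqrt((n-2)/(1-rho^2)) = -0.6005 ~ t(6).
Step 5: Two-sided p-value from the t-distribution with 6 df = 0.570156.
Step 6: alpha = 0.1. fail to reject H0.

rho = -0.2381, p = 0.570156, fail to reject H0 at alpha = 0.1.


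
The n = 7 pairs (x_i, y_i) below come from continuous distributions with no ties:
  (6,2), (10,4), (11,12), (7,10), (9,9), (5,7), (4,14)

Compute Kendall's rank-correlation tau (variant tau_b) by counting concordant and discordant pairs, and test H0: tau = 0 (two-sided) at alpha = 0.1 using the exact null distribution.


Step 1: Enumerate the 21 unordered pairs (i,j) with i<j and classify each by sign(x_j-x_i) * sign(y_j-y_i).
  (1,2):dx=+4,dy=+2->C; (1,3):dx=+5,dy=+10->C; (1,4):dx=+1,dy=+8->C; (1,5):dx=+3,dy=+7->C
  (1,6):dx=-1,dy=+5->D; (1,7):dx=-2,dy=+12->D; (2,3):dx=+1,dy=+8->C; (2,4):dx=-3,dy=+6->D
  (2,5):dx=-1,dy=+5->D; (2,6):dx=-5,dy=+3->D; (2,7):dx=-6,dy=+10->D; (3,4):dx=-4,dy=-2->C
  (3,5):dx=-2,dy=-3->C; (3,6):dx=-6,dy=-5->C; (3,7):dx=-7,dy=+2->D; (4,5):dx=+2,dy=-1->D
  (4,6):dx=-2,dy=-3->C; (4,7):dx=-3,dy=+4->D; (5,6):dx=-4,dy=-2->C; (5,7):dx=-5,dy=+5->D
  (6,7):dx=-1,dy=+7->D
Step 2: C = 10, D = 11, total pairs = 21.
Step 3: tau = (C - D)/(n(n-1)/2) = (10 - 11)/21 = -0.047619.
Step 4: Exact two-sided p-value (enumerate n! = 5040 permutations of y under H0): p = 1.000000.
Step 5: alpha = 0.1. fail to reject H0.

tau_b = -0.0476 (C=10, D=11), p = 1.000000, fail to reject H0.


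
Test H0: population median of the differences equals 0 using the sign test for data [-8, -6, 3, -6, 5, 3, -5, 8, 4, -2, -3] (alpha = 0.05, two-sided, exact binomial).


Step 1: Discard zero differences. Original n = 11; n_eff = number of nonzero differences = 11.
Nonzero differences (with sign): -8, -6, +3, -6, +5, +3, -5, +8, +4, -2, -3
Step 2: Count signs: positive = 5, negative = 6.
Step 3: Under H0: P(positive) = 0.5, so the number of positives S ~ Bin(11, 0.5).
Step 4: Two-sided exact p-value = sum of Bin(11,0.5) probabilities at or below the observed probability = 1.000000.
Step 5: alpha = 0.05. fail to reject H0.

n_eff = 11, pos = 5, neg = 6, p = 1.000000, fail to reject H0.


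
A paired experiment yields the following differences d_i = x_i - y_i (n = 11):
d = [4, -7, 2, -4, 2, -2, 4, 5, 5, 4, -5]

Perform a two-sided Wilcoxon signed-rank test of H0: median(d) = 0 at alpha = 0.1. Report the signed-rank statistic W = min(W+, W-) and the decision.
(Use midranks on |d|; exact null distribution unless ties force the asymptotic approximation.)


Step 1: Drop any zero differences (none here) and take |d_i|.
|d| = [4, 7, 2, 4, 2, 2, 4, 5, 5, 4, 5]
Step 2: Midrank |d_i| (ties get averaged ranks).
ranks: |4|->5.5, |7|->11, |2|->2, |4|->5.5, |2|->2, |2|->2, |4|->5.5, |5|->9, |5|->9, |4|->5.5, |5|->9
Step 3: Attach original signs; sum ranks with positive sign and with negative sign.
W+ = 5.5 + 2 + 2 + 5.5 + 9 + 9 + 5.5 = 38.5
W- = 11 + 5.5 + 2 + 9 = 27.5
(Check: W+ + W- = 66 should equal n(n+1)/2 = 66.)
Step 4: Test statistic W = min(W+, W-) = 27.5.
Step 5: Ties in |d|, so use the tie-corrected normal approximation.
        E[W] = n(n+1)/4 = 11*12/4 = 33.
        Tie groups: |d|=2 (t=3), |d|=4 (t=4), |d|=5 (t=3); sum(t^3 - t) = 108.
        Var[W] = n(n+1)(2n+1)/24 - sum(t^3-t)/48 = 3036/24 - 108/48 = 124.25.
        z = (W - E[W]) / sqrt(Var[W]) = (27.5 - 33) / 11.1467 = -0.4934.
        Two-sided p = 2*Phi(z) = 0.621718.
Step 6: alpha = 0.1. fail to reject H0.

W+ = 38.5, W- = 27.5, W = min = 27.5, p = 0.621718, fail to reject H0.


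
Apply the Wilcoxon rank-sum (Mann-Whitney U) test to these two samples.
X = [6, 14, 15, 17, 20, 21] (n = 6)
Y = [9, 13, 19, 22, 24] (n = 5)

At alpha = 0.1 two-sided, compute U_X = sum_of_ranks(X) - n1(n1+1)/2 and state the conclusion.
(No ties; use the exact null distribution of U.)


Step 1: Combine and sort all 11 observations; assign midranks.
sorted (value, group): (6,X), (9,Y), (13,Y), (14,X), (15,X), (17,X), (19,Y), (20,X), (21,X), (22,Y), (24,Y)
ranks: 6->1, 9->2, 13->3, 14->4, 15->5, 17->6, 19->7, 20->8, 21->9, 22->10, 24->11
Step 2: Rank sum for X: R1 = 1 + 4 + 5 + 6 + 8 + 9 = 33.
Step 3: U_X = R1 - n1(n1+1)/2 = 33 - 6*7/2 = 33 - 21 = 12.
       U_Y = n1*n2 - U_X = 30 - 12 = 18.
Step 4: No ties, so the exact null distribution of U (based on enumerating the C(11,6) = 462 equally likely rank assignments) gives the two-sided p-value.
Step 5: p-value = 0.662338; compare to alpha = 0.1. fail to reject H0.

U_X = 12, p = 0.662338, fail to reject H0 at alpha = 0.1.


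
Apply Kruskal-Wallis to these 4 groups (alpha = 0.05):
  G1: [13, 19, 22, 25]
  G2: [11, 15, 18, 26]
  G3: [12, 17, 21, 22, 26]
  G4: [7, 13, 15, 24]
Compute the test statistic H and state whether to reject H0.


Step 1: Combine all N = 17 observations and assign midranks.
sorted (value, group, rank): (7,G4,1), (11,G2,2), (12,G3,3), (13,G1,4.5), (13,G4,4.5), (15,G2,6.5), (15,G4,6.5), (17,G3,8), (18,G2,9), (19,G1,10), (21,G3,11), (22,G1,12.5), (22,G3,12.5), (24,G4,14), (25,G1,15), (26,G2,16.5), (26,G3,16.5)
Step 2: Sum ranks within each group.
R_1 = 42 (n_1 = 4)
R_2 = 34 (n_2 = 4)
R_3 = 51 (n_3 = 5)
R_4 = 26 (n_4 = 4)
Step 3: H = 12/(N(N+1)) * sum(R_i^2/n_i) - 3(N+1)
     = 12/(17*18) * (42^2/4 + 34^2/4 + 51^2/5 + 26^2/4) - 3*18
     = 0.039216 * 1419.2 - 54
     = 1.654902.
Step 4: Ties present; correction factor C = 1 - 24/(17^3 - 17) = 0.995098. Corrected H = 1.654902 / 0.995098 = 1.663054.
Step 5: Under H0, H ~ chi^2(3); p-value = 0.645179.
Step 6: alpha = 0.05. fail to reject H0.

H = 1.6631, df = 3, p = 0.645179, fail to reject H0.


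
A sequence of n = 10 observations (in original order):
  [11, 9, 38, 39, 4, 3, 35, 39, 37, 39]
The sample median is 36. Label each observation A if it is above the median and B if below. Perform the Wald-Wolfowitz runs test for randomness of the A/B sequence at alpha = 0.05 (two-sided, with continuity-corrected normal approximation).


Step 1: Compute median = 36; label A = above, B = below.
Labels in order: BBAABBBAAA  (n_A = 5, n_B = 5)
Step 2: Count runs R = 4.
Step 3: Under H0 (random ordering), E[R] = 2*n_A*n_B/(n_A+n_B) + 1 = 2*5*5/10 + 1 = 6.0000.
        Var[R] = 2*n_A*n_B*(2*n_A*n_B - n_A - n_B) / ((n_A+n_B)^2 * (n_A+n_B-1)) = 2000/900 = 2.2222.
        SD[R] = 1.4907.
Step 4: Continuity-corrected z = (R + 0.5 - E[R]) / SD[R] = (4 + 0.5 - 6.0000) / 1.4907 = -1.0062.
Step 5: Two-sided p-value via normal approximation = 2*(1 - Phi(|z|)) = 0.314305.
Step 6: alpha = 0.05. fail to reject H0.

R = 4, z = -1.0062, p = 0.314305, fail to reject H0.


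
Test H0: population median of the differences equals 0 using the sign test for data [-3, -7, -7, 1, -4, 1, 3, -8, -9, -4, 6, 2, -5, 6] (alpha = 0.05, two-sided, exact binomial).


Step 1: Discard zero differences. Original n = 14; n_eff = number of nonzero differences = 14.
Nonzero differences (with sign): -3, -7, -7, +1, -4, +1, +3, -8, -9, -4, +6, +2, -5, +6
Step 2: Count signs: positive = 6, negative = 8.
Step 3: Under H0: P(positive) = 0.5, so the number of positives S ~ Bin(14, 0.5).
Step 4: Two-sided exact p-value = sum of Bin(14,0.5) probabilities at or below the observed probability = 0.790527.
Step 5: alpha = 0.05. fail to reject H0.

n_eff = 14, pos = 6, neg = 8, p = 0.790527, fail to reject H0.


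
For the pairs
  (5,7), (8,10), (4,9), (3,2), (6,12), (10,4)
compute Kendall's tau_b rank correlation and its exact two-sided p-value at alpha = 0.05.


Step 1: Enumerate the 15 unordered pairs (i,j) with i<j and classify each by sign(x_j-x_i) * sign(y_j-y_i).
  (1,2):dx=+3,dy=+3->C; (1,3):dx=-1,dy=+2->D; (1,4):dx=-2,dy=-5->C; (1,5):dx=+1,dy=+5->C
  (1,6):dx=+5,dy=-3->D; (2,3):dx=-4,dy=-1->C; (2,4):dx=-5,dy=-8->C; (2,5):dx=-2,dy=+2->D
  (2,6):dx=+2,dy=-6->D; (3,4):dx=-1,dy=-7->C; (3,5):dx=+2,dy=+3->C; (3,6):dx=+6,dy=-5->D
  (4,5):dx=+3,dy=+10->C; (4,6):dx=+7,dy=+2->C; (5,6):dx=+4,dy=-8->D
Step 2: C = 9, D = 6, total pairs = 15.
Step 3: tau = (C - D)/(n(n-1)/2) = (9 - 6)/15 = 0.200000.
Step 4: Exact two-sided p-value (enumerate n! = 720 permutations of y under H0): p = 0.719444.
Step 5: alpha = 0.05. fail to reject H0.

tau_b = 0.2000 (C=9, D=6), p = 0.719444, fail to reject H0.


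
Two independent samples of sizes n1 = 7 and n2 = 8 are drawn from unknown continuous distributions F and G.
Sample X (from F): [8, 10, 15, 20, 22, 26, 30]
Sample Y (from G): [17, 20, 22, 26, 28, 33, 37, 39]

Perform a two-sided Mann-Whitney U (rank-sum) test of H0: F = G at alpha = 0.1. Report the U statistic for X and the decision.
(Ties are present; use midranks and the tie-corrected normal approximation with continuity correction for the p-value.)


Step 1: Combine and sort all 15 observations; assign midranks.
sorted (value, group): (8,X), (10,X), (15,X), (17,Y), (20,X), (20,Y), (22,X), (22,Y), (26,X), (26,Y), (28,Y), (30,X), (33,Y), (37,Y), (39,Y)
ranks: 8->1, 10->2, 15->3, 17->4, 20->5.5, 20->5.5, 22->7.5, 22->7.5, 26->9.5, 26->9.5, 28->11, 30->12, 33->13, 37->14, 39->15
Step 2: Rank sum for X: R1 = 1 + 2 + 3 + 5.5 + 7.5 + 9.5 + 12 = 40.5.
Step 3: U_X = R1 - n1(n1+1)/2 = 40.5 - 7*8/2 = 40.5 - 28 = 12.5.
       U_Y = n1*n2 - U_X = 56 - 12.5 = 43.5.
Step 4: Ties are present, so use the tie-corrected normal approximation (with continuity correction) for the p-value.
Step 5: p-value = 0.081757; compare to alpha = 0.1. reject H0.

U_X = 12.5, p = 0.081757, reject H0 at alpha = 0.1.


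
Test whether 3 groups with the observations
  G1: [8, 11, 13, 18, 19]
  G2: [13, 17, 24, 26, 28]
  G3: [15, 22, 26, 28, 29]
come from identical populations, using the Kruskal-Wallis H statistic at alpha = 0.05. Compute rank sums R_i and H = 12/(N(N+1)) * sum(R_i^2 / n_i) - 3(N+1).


Step 1: Combine all N = 15 observations and assign midranks.
sorted (value, group, rank): (8,G1,1), (11,G1,2), (13,G1,3.5), (13,G2,3.5), (15,G3,5), (17,G2,6), (18,G1,7), (19,G1,8), (22,G3,9), (24,G2,10), (26,G2,11.5), (26,G3,11.5), (28,G2,13.5), (28,G3,13.5), (29,G3,15)
Step 2: Sum ranks within each group.
R_1 = 21.5 (n_1 = 5)
R_2 = 44.5 (n_2 = 5)
R_3 = 54 (n_3 = 5)
Step 3: H = 12/(N(N+1)) * sum(R_i^2/n_i) - 3(N+1)
     = 12/(15*16) * (21.5^2/5 + 44.5^2/5 + 54^2/5) - 3*16
     = 0.050000 * 1071.7 - 48
     = 5.585000.
Step 4: Ties present; correction factor C = 1 - 18/(15^3 - 15) = 0.994643. Corrected H = 5.585000 / 0.994643 = 5.615081.
Step 5: Under H0, H ~ chi^2(2); p-value = 0.060353.
Step 6: alpha = 0.05. fail to reject H0.

H = 5.6151, df = 2, p = 0.060353, fail to reject H0.


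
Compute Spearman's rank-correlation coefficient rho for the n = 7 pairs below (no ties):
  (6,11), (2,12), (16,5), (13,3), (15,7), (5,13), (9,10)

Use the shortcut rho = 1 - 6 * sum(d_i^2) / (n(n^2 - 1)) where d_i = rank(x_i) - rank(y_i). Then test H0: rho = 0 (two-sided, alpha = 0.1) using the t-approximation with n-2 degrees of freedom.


Step 1: Rank x and y separately (midranks; no ties here).
rank(x): 6->3, 2->1, 16->7, 13->5, 15->6, 5->2, 9->4
rank(y): 11->5, 12->6, 5->2, 3->1, 7->3, 13->7, 10->4
Step 2: d_i = R_x(i) - R_y(i); compute d_i^2.
  (3-5)^2=4, (1-6)^2=25, (7-2)^2=25, (5-1)^2=16, (6-3)^2=9, (2-7)^2=25, (4-4)^2=0
sum(d^2) = 104.
Step 3: rho = 1 - 6*104 / (7*(7^2 - 1)) = 1 - 624/336 = -0.857143.
Step 4: Under H0, t = rho * sqrt((n-2)/(1-rho^2)) = -3.7210 ~ t(5).
Step 5: Two-sided p-value from the t-distribution with 5 df = 0.013697.
Step 6: alpha = 0.1. reject H0.

rho = -0.8571, p = 0.013697, reject H0 at alpha = 0.1.


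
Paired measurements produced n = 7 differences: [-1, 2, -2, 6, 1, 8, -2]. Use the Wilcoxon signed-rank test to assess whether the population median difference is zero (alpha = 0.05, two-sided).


Step 1: Drop any zero differences (none here) and take |d_i|.
|d| = [1, 2, 2, 6, 1, 8, 2]
Step 2: Midrank |d_i| (ties get averaged ranks).
ranks: |1|->1.5, |2|->4, |2|->4, |6|->6, |1|->1.5, |8|->7, |2|->4
Step 3: Attach original signs; sum ranks with positive sign and with negative sign.
W+ = 4 + 6 + 1.5 + 7 = 18.5
W- = 1.5 + 4 + 4 = 9.5
(Check: W+ + W- = 28 should equal n(n+1)/2 = 28.)
Step 4: Test statistic W = min(W+, W-) = 9.5.
Step 5: Ties in |d|, so use the tie-corrected normal approximation.
        E[W] = n(n+1)/4 = 7*8/4 = 14.
        Tie groups: |d|=1 (t=2), |d|=2 (t=3); sum(t^3 - t) = 30.
        Var[W] = n(n+1)(2n+1)/24 - sum(t^3-t)/48 = 840/24 - 30/48 = 34.375.
        z = (W - E[W]) / sqrt(Var[W]) = (9.5 - 14) / 5.8630 = -0.7675.
        Two-sided p = 2*Phi(z) = 0.442771.
Step 6: alpha = 0.05. fail to reject H0.

W+ = 18.5, W- = 9.5, W = min = 9.5, p = 0.442771, fail to reject H0.


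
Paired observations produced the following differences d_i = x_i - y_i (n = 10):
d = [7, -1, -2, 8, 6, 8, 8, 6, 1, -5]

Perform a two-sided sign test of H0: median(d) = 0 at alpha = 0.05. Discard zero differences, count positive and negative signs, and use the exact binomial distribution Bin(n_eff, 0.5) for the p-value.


Step 1: Discard zero differences. Original n = 10; n_eff = number of nonzero differences = 10.
Nonzero differences (with sign): +7, -1, -2, +8, +6, +8, +8, +6, +1, -5
Step 2: Count signs: positive = 7, negative = 3.
Step 3: Under H0: P(positive) = 0.5, so the number of positives S ~ Bin(10, 0.5).
Step 4: Two-sided exact p-value = sum of Bin(10,0.5) probabilities at or below the observed probability = 0.343750.
Step 5: alpha = 0.05. fail to reject H0.

n_eff = 10, pos = 7, neg = 3, p = 0.343750, fail to reject H0.


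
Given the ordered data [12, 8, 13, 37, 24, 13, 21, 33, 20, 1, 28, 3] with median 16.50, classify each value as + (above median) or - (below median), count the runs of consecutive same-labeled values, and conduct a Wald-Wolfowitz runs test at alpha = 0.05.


Step 1: Compute median = 16.50; label A = above, B = below.
Labels in order: BBBAABAAABAB  (n_A = 6, n_B = 6)
Step 2: Count runs R = 7.
Step 3: Under H0 (random ordering), E[R] = 2*n_A*n_B/(n_A+n_B) + 1 = 2*6*6/12 + 1 = 7.0000.
        Var[R] = 2*n_A*n_B*(2*n_A*n_B - n_A - n_B) / ((n_A+n_B)^2 * (n_A+n_B-1)) = 4320/1584 = 2.7273.
        SD[R] = 1.6514.
Step 4: R = E[R], so z = 0 with no continuity correction.
Step 5: Two-sided p-value via normal approximation = 2*(1 - Phi(|z|)) = 1.000000.
Step 6: alpha = 0.05. fail to reject H0.

R = 7, z = 0.0000, p = 1.000000, fail to reject H0.


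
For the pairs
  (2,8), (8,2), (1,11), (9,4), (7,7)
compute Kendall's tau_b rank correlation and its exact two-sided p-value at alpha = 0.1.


Step 1: Enumerate the 10 unordered pairs (i,j) with i<j and classify each by sign(x_j-x_i) * sign(y_j-y_i).
  (1,2):dx=+6,dy=-6->D; (1,3):dx=-1,dy=+3->D; (1,4):dx=+7,dy=-4->D; (1,5):dx=+5,dy=-1->D
  (2,3):dx=-7,dy=+9->D; (2,4):dx=+1,dy=+2->C; (2,5):dx=-1,dy=+5->D; (3,4):dx=+8,dy=-7->D
  (3,5):dx=+6,dy=-4->D; (4,5):dx=-2,dy=+3->D
Step 2: C = 1, D = 9, total pairs = 10.
Step 3: tau = (C - D)/(n(n-1)/2) = (1 - 9)/10 = -0.800000.
Step 4: Exact two-sided p-value (enumerate n! = 120 permutations of y under H0): p = 0.083333.
Step 5: alpha = 0.1. reject H0.

tau_b = -0.8000 (C=1, D=9), p = 0.083333, reject H0.


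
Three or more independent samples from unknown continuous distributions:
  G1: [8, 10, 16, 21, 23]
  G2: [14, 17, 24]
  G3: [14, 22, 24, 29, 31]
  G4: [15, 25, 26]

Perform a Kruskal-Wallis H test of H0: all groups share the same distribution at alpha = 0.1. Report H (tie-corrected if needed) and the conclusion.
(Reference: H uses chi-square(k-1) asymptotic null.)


Step 1: Combine all N = 16 observations and assign midranks.
sorted (value, group, rank): (8,G1,1), (10,G1,2), (14,G2,3.5), (14,G3,3.5), (15,G4,5), (16,G1,6), (17,G2,7), (21,G1,8), (22,G3,9), (23,G1,10), (24,G2,11.5), (24,G3,11.5), (25,G4,13), (26,G4,14), (29,G3,15), (31,G3,16)
Step 2: Sum ranks within each group.
R_1 = 27 (n_1 = 5)
R_2 = 22 (n_2 = 3)
R_3 = 55 (n_3 = 5)
R_4 = 32 (n_4 = 3)
Step 3: H = 12/(N(N+1)) * sum(R_i^2/n_i) - 3(N+1)
     = 12/(16*17) * (27^2/5 + 22^2/3 + 55^2/5 + 32^2/3) - 3*17
     = 0.044118 * 1253.47 - 51
     = 4.300000.
Step 4: Ties present; correction factor C = 1 - 12/(16^3 - 16) = 0.997059. Corrected H = 4.300000 / 0.997059 = 4.312684.
Step 5: Under H0, H ~ chi^2(3); p-value = 0.229619.
Step 6: alpha = 0.1. fail to reject H0.

H = 4.3127, df = 3, p = 0.229619, fail to reject H0.


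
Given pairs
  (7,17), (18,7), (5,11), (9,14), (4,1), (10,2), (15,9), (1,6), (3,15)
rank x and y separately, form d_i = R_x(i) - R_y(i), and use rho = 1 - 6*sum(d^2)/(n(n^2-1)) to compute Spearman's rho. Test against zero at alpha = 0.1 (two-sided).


Step 1: Rank x and y separately (midranks; no ties here).
rank(x): 7->5, 18->9, 5->4, 9->6, 4->3, 10->7, 15->8, 1->1, 3->2
rank(y): 17->9, 7->4, 11->6, 14->7, 1->1, 2->2, 9->5, 6->3, 15->8
Step 2: d_i = R_x(i) - R_y(i); compute d_i^2.
  (5-9)^2=16, (9-4)^2=25, (4-6)^2=4, (6-7)^2=1, (3-1)^2=4, (7-2)^2=25, (8-5)^2=9, (1-3)^2=4, (2-8)^2=36
sum(d^2) = 124.
Step 3: rho = 1 - 6*124 / (9*(9^2 - 1)) = 1 - 744/720 = -0.033333.
Step 4: Under H0, t = rho * sqrt((n-2)/(1-rho^2)) = -0.0882 ~ t(7).
Step 5: Two-sided p-value from the t-distribution with 7 df = 0.932157.
Step 6: alpha = 0.1. fail to reject H0.

rho = -0.0333, p = 0.932157, fail to reject H0 at alpha = 0.1.


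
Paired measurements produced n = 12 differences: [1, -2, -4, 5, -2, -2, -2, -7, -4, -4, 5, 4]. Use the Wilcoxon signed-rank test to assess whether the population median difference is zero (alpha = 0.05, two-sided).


Step 1: Drop any zero differences (none here) and take |d_i|.
|d| = [1, 2, 4, 5, 2, 2, 2, 7, 4, 4, 5, 4]
Step 2: Midrank |d_i| (ties get averaged ranks).
ranks: |1|->1, |2|->3.5, |4|->7.5, |5|->10.5, |2|->3.5, |2|->3.5, |2|->3.5, |7|->12, |4|->7.5, |4|->7.5, |5|->10.5, |4|->7.5
Step 3: Attach original signs; sum ranks with positive sign and with negative sign.
W+ = 1 + 10.5 + 10.5 + 7.5 = 29.5
W- = 3.5 + 7.5 + 3.5 + 3.5 + 3.5 + 12 + 7.5 + 7.5 = 48.5
(Check: W+ + W- = 78 should equal n(n+1)/2 = 78.)
Step 4: Test statistic W = min(W+, W-) = 29.5.
Step 5: Ties in |d|, so use the tie-corrected normal approximation.
        E[W] = n(n+1)/4 = 12*13/4 = 39.
        Tie groups: |d|=2 (t=4), |d|=4 (t=4), |d|=5 (t=2); sum(t^3 - t) = 126.
        Var[W] = n(n+1)(2n+1)/24 - sum(t^3-t)/48 = 3900/24 - 126/48 = 159.875.
        z = (W - E[W]) / sqrt(Var[W]) = (29.5 - 39) / 12.6442 = -0.7513.
        Two-sided p = 2*Phi(z) = 0.452451.
Step 6: alpha = 0.05. fail to reject H0.

W+ = 29.5, W- = 48.5, W = min = 29.5, p = 0.452451, fail to reject H0.


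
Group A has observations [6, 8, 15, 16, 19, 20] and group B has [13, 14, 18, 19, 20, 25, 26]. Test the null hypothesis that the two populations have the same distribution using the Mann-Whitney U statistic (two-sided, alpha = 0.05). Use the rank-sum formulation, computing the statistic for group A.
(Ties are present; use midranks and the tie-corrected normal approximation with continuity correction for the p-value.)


Step 1: Combine and sort all 13 observations; assign midranks.
sorted (value, group): (6,X), (8,X), (13,Y), (14,Y), (15,X), (16,X), (18,Y), (19,X), (19,Y), (20,X), (20,Y), (25,Y), (26,Y)
ranks: 6->1, 8->2, 13->3, 14->4, 15->5, 16->6, 18->7, 19->8.5, 19->8.5, 20->10.5, 20->10.5, 25->12, 26->13
Step 2: Rank sum for X: R1 = 1 + 2 + 5 + 6 + 8.5 + 10.5 = 33.
Step 3: U_X = R1 - n1(n1+1)/2 = 33 - 6*7/2 = 33 - 21 = 12.
       U_Y = n1*n2 - U_X = 42 - 12 = 30.
Step 4: Ties are present, so use the tie-corrected normal approximation (with continuity correction) for the p-value.
Step 5: p-value = 0.223363; compare to alpha = 0.05. fail to reject H0.

U_X = 12, p = 0.223363, fail to reject H0 at alpha = 0.05.
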